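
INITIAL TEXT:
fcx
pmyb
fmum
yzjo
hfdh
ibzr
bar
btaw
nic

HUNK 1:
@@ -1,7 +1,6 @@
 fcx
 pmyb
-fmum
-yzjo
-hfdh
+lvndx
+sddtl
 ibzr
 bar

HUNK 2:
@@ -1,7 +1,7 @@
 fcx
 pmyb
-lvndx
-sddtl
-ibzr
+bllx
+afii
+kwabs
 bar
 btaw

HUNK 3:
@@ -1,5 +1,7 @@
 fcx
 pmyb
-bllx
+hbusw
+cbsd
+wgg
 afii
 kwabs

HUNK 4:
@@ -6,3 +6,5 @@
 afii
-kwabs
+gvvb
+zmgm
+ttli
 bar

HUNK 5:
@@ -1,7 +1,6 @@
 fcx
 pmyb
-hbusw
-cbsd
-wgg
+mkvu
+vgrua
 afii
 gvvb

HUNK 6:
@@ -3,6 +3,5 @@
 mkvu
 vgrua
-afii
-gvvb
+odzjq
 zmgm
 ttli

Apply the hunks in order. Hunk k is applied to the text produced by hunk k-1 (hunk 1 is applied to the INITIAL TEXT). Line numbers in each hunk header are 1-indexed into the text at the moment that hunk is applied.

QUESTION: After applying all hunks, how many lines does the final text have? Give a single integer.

Hunk 1: at line 1 remove [fmum,yzjo,hfdh] add [lvndx,sddtl] -> 8 lines: fcx pmyb lvndx sddtl ibzr bar btaw nic
Hunk 2: at line 1 remove [lvndx,sddtl,ibzr] add [bllx,afii,kwabs] -> 8 lines: fcx pmyb bllx afii kwabs bar btaw nic
Hunk 3: at line 1 remove [bllx] add [hbusw,cbsd,wgg] -> 10 lines: fcx pmyb hbusw cbsd wgg afii kwabs bar btaw nic
Hunk 4: at line 6 remove [kwabs] add [gvvb,zmgm,ttli] -> 12 lines: fcx pmyb hbusw cbsd wgg afii gvvb zmgm ttli bar btaw nic
Hunk 5: at line 1 remove [hbusw,cbsd,wgg] add [mkvu,vgrua] -> 11 lines: fcx pmyb mkvu vgrua afii gvvb zmgm ttli bar btaw nic
Hunk 6: at line 3 remove [afii,gvvb] add [odzjq] -> 10 lines: fcx pmyb mkvu vgrua odzjq zmgm ttli bar btaw nic
Final line count: 10

Answer: 10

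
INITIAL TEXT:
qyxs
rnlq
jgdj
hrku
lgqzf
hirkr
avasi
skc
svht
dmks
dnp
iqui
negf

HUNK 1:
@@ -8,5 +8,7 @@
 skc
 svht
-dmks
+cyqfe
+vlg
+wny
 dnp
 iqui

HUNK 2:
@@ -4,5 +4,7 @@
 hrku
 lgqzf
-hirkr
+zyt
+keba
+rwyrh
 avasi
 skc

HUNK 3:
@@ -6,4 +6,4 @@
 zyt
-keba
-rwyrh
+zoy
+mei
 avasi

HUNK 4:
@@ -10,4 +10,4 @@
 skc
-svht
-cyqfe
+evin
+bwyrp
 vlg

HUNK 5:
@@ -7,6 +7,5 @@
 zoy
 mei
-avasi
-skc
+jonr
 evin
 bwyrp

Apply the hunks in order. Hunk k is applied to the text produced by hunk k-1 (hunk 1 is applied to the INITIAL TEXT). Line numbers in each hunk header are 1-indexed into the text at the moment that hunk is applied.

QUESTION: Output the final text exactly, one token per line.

Answer: qyxs
rnlq
jgdj
hrku
lgqzf
zyt
zoy
mei
jonr
evin
bwyrp
vlg
wny
dnp
iqui
negf

Derivation:
Hunk 1: at line 8 remove [dmks] add [cyqfe,vlg,wny] -> 15 lines: qyxs rnlq jgdj hrku lgqzf hirkr avasi skc svht cyqfe vlg wny dnp iqui negf
Hunk 2: at line 4 remove [hirkr] add [zyt,keba,rwyrh] -> 17 lines: qyxs rnlq jgdj hrku lgqzf zyt keba rwyrh avasi skc svht cyqfe vlg wny dnp iqui negf
Hunk 3: at line 6 remove [keba,rwyrh] add [zoy,mei] -> 17 lines: qyxs rnlq jgdj hrku lgqzf zyt zoy mei avasi skc svht cyqfe vlg wny dnp iqui negf
Hunk 4: at line 10 remove [svht,cyqfe] add [evin,bwyrp] -> 17 lines: qyxs rnlq jgdj hrku lgqzf zyt zoy mei avasi skc evin bwyrp vlg wny dnp iqui negf
Hunk 5: at line 7 remove [avasi,skc] add [jonr] -> 16 lines: qyxs rnlq jgdj hrku lgqzf zyt zoy mei jonr evin bwyrp vlg wny dnp iqui negf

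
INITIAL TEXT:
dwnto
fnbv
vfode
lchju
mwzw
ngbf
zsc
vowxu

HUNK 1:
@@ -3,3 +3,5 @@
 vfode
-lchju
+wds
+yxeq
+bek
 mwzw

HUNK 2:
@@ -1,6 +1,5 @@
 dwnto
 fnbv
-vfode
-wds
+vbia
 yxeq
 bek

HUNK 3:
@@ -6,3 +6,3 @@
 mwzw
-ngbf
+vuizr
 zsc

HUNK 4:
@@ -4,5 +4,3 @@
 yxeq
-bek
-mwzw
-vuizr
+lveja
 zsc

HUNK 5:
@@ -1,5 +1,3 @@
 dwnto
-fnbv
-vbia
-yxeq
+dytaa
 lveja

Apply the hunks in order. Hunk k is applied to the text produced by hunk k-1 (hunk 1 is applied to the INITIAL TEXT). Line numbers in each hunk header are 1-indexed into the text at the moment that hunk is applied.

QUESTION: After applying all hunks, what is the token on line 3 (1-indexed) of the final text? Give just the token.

Answer: lveja

Derivation:
Hunk 1: at line 3 remove [lchju] add [wds,yxeq,bek] -> 10 lines: dwnto fnbv vfode wds yxeq bek mwzw ngbf zsc vowxu
Hunk 2: at line 1 remove [vfode,wds] add [vbia] -> 9 lines: dwnto fnbv vbia yxeq bek mwzw ngbf zsc vowxu
Hunk 3: at line 6 remove [ngbf] add [vuizr] -> 9 lines: dwnto fnbv vbia yxeq bek mwzw vuizr zsc vowxu
Hunk 4: at line 4 remove [bek,mwzw,vuizr] add [lveja] -> 7 lines: dwnto fnbv vbia yxeq lveja zsc vowxu
Hunk 5: at line 1 remove [fnbv,vbia,yxeq] add [dytaa] -> 5 lines: dwnto dytaa lveja zsc vowxu
Final line 3: lveja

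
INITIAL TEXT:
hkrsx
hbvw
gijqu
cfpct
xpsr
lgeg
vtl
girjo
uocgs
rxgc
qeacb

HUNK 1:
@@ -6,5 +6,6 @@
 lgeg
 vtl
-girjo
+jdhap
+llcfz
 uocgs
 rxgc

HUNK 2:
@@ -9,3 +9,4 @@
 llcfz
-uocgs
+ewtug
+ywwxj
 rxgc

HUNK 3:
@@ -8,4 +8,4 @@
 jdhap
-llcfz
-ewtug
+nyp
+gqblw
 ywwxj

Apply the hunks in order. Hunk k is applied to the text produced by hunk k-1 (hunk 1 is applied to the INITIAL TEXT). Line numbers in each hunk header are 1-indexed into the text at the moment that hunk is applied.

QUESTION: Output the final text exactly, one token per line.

Hunk 1: at line 6 remove [girjo] add [jdhap,llcfz] -> 12 lines: hkrsx hbvw gijqu cfpct xpsr lgeg vtl jdhap llcfz uocgs rxgc qeacb
Hunk 2: at line 9 remove [uocgs] add [ewtug,ywwxj] -> 13 lines: hkrsx hbvw gijqu cfpct xpsr lgeg vtl jdhap llcfz ewtug ywwxj rxgc qeacb
Hunk 3: at line 8 remove [llcfz,ewtug] add [nyp,gqblw] -> 13 lines: hkrsx hbvw gijqu cfpct xpsr lgeg vtl jdhap nyp gqblw ywwxj rxgc qeacb

Answer: hkrsx
hbvw
gijqu
cfpct
xpsr
lgeg
vtl
jdhap
nyp
gqblw
ywwxj
rxgc
qeacb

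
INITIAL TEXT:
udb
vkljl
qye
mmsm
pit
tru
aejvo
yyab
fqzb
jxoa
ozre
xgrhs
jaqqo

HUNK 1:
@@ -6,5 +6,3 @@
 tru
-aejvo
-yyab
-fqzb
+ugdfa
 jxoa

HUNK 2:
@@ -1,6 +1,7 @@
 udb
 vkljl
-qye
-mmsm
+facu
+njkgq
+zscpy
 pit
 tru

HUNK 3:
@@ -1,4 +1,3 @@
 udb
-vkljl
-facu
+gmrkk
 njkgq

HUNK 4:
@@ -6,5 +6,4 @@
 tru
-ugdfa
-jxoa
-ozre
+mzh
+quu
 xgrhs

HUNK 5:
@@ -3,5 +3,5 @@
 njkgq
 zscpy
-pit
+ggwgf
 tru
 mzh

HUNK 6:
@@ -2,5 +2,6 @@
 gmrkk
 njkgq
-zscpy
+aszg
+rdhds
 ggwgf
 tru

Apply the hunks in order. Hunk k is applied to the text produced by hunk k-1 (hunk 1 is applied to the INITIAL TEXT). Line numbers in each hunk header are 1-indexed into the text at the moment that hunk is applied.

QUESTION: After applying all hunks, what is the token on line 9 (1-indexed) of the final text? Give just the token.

Hunk 1: at line 6 remove [aejvo,yyab,fqzb] add [ugdfa] -> 11 lines: udb vkljl qye mmsm pit tru ugdfa jxoa ozre xgrhs jaqqo
Hunk 2: at line 1 remove [qye,mmsm] add [facu,njkgq,zscpy] -> 12 lines: udb vkljl facu njkgq zscpy pit tru ugdfa jxoa ozre xgrhs jaqqo
Hunk 3: at line 1 remove [vkljl,facu] add [gmrkk] -> 11 lines: udb gmrkk njkgq zscpy pit tru ugdfa jxoa ozre xgrhs jaqqo
Hunk 4: at line 6 remove [ugdfa,jxoa,ozre] add [mzh,quu] -> 10 lines: udb gmrkk njkgq zscpy pit tru mzh quu xgrhs jaqqo
Hunk 5: at line 3 remove [pit] add [ggwgf] -> 10 lines: udb gmrkk njkgq zscpy ggwgf tru mzh quu xgrhs jaqqo
Hunk 6: at line 2 remove [zscpy] add [aszg,rdhds] -> 11 lines: udb gmrkk njkgq aszg rdhds ggwgf tru mzh quu xgrhs jaqqo
Final line 9: quu

Answer: quu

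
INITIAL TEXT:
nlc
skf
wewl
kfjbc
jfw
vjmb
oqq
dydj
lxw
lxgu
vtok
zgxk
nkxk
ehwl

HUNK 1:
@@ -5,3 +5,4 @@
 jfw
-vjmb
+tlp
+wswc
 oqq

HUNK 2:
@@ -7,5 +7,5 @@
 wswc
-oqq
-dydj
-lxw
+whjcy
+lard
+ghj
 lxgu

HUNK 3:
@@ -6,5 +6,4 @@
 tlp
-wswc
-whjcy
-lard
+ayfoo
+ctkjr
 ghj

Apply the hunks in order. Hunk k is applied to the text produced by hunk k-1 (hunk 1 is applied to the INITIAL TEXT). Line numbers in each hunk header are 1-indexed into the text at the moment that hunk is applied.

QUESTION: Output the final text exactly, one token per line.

Hunk 1: at line 5 remove [vjmb] add [tlp,wswc] -> 15 lines: nlc skf wewl kfjbc jfw tlp wswc oqq dydj lxw lxgu vtok zgxk nkxk ehwl
Hunk 2: at line 7 remove [oqq,dydj,lxw] add [whjcy,lard,ghj] -> 15 lines: nlc skf wewl kfjbc jfw tlp wswc whjcy lard ghj lxgu vtok zgxk nkxk ehwl
Hunk 3: at line 6 remove [wswc,whjcy,lard] add [ayfoo,ctkjr] -> 14 lines: nlc skf wewl kfjbc jfw tlp ayfoo ctkjr ghj lxgu vtok zgxk nkxk ehwl

Answer: nlc
skf
wewl
kfjbc
jfw
tlp
ayfoo
ctkjr
ghj
lxgu
vtok
zgxk
nkxk
ehwl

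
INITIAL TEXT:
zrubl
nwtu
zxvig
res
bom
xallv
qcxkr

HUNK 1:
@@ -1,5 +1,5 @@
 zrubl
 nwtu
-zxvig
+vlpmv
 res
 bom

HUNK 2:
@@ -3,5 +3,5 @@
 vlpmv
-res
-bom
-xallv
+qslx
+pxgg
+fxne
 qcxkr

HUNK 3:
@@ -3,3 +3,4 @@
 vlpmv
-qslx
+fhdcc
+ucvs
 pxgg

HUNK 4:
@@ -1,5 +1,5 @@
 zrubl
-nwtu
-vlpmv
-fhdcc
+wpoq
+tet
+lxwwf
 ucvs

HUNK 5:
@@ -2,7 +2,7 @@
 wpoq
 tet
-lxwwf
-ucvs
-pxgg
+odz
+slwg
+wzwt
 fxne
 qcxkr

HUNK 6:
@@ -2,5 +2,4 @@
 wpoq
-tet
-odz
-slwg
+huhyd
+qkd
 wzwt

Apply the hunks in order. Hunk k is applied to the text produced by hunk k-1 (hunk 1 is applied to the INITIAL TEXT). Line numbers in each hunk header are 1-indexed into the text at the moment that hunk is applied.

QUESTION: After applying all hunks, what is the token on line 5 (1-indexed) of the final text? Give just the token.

Answer: wzwt

Derivation:
Hunk 1: at line 1 remove [zxvig] add [vlpmv] -> 7 lines: zrubl nwtu vlpmv res bom xallv qcxkr
Hunk 2: at line 3 remove [res,bom,xallv] add [qslx,pxgg,fxne] -> 7 lines: zrubl nwtu vlpmv qslx pxgg fxne qcxkr
Hunk 3: at line 3 remove [qslx] add [fhdcc,ucvs] -> 8 lines: zrubl nwtu vlpmv fhdcc ucvs pxgg fxne qcxkr
Hunk 4: at line 1 remove [nwtu,vlpmv,fhdcc] add [wpoq,tet,lxwwf] -> 8 lines: zrubl wpoq tet lxwwf ucvs pxgg fxne qcxkr
Hunk 5: at line 2 remove [lxwwf,ucvs,pxgg] add [odz,slwg,wzwt] -> 8 lines: zrubl wpoq tet odz slwg wzwt fxne qcxkr
Hunk 6: at line 2 remove [tet,odz,slwg] add [huhyd,qkd] -> 7 lines: zrubl wpoq huhyd qkd wzwt fxne qcxkr
Final line 5: wzwt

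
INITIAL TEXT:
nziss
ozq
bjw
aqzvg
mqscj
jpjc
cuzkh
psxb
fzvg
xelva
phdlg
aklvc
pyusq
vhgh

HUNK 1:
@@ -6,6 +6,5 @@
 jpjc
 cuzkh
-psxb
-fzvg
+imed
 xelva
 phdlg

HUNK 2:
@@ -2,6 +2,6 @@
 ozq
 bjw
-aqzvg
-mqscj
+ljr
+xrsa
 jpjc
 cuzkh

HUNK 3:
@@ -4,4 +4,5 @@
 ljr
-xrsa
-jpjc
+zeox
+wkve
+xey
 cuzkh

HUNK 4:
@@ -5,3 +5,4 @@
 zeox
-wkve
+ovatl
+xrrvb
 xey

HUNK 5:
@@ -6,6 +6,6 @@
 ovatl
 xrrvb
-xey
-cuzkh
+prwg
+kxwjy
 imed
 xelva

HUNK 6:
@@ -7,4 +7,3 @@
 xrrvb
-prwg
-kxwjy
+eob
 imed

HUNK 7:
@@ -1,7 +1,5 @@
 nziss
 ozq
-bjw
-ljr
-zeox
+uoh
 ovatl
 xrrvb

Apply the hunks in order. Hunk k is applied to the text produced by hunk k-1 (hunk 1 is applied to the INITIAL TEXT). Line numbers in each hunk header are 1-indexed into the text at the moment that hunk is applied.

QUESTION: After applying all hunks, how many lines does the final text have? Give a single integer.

Answer: 12

Derivation:
Hunk 1: at line 6 remove [psxb,fzvg] add [imed] -> 13 lines: nziss ozq bjw aqzvg mqscj jpjc cuzkh imed xelva phdlg aklvc pyusq vhgh
Hunk 2: at line 2 remove [aqzvg,mqscj] add [ljr,xrsa] -> 13 lines: nziss ozq bjw ljr xrsa jpjc cuzkh imed xelva phdlg aklvc pyusq vhgh
Hunk 3: at line 4 remove [xrsa,jpjc] add [zeox,wkve,xey] -> 14 lines: nziss ozq bjw ljr zeox wkve xey cuzkh imed xelva phdlg aklvc pyusq vhgh
Hunk 4: at line 5 remove [wkve] add [ovatl,xrrvb] -> 15 lines: nziss ozq bjw ljr zeox ovatl xrrvb xey cuzkh imed xelva phdlg aklvc pyusq vhgh
Hunk 5: at line 6 remove [xey,cuzkh] add [prwg,kxwjy] -> 15 lines: nziss ozq bjw ljr zeox ovatl xrrvb prwg kxwjy imed xelva phdlg aklvc pyusq vhgh
Hunk 6: at line 7 remove [prwg,kxwjy] add [eob] -> 14 lines: nziss ozq bjw ljr zeox ovatl xrrvb eob imed xelva phdlg aklvc pyusq vhgh
Hunk 7: at line 1 remove [bjw,ljr,zeox] add [uoh] -> 12 lines: nziss ozq uoh ovatl xrrvb eob imed xelva phdlg aklvc pyusq vhgh
Final line count: 12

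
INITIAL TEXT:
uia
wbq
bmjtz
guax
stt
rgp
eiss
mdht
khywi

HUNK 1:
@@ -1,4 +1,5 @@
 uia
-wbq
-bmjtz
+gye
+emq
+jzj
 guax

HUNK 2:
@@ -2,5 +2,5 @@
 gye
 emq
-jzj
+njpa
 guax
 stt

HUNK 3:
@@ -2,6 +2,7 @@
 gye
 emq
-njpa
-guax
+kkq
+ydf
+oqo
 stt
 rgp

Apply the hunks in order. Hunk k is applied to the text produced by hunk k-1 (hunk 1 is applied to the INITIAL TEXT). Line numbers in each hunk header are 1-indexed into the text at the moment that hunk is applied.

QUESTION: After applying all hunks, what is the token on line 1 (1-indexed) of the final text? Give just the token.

Hunk 1: at line 1 remove [wbq,bmjtz] add [gye,emq,jzj] -> 10 lines: uia gye emq jzj guax stt rgp eiss mdht khywi
Hunk 2: at line 2 remove [jzj] add [njpa] -> 10 lines: uia gye emq njpa guax stt rgp eiss mdht khywi
Hunk 3: at line 2 remove [njpa,guax] add [kkq,ydf,oqo] -> 11 lines: uia gye emq kkq ydf oqo stt rgp eiss mdht khywi
Final line 1: uia

Answer: uia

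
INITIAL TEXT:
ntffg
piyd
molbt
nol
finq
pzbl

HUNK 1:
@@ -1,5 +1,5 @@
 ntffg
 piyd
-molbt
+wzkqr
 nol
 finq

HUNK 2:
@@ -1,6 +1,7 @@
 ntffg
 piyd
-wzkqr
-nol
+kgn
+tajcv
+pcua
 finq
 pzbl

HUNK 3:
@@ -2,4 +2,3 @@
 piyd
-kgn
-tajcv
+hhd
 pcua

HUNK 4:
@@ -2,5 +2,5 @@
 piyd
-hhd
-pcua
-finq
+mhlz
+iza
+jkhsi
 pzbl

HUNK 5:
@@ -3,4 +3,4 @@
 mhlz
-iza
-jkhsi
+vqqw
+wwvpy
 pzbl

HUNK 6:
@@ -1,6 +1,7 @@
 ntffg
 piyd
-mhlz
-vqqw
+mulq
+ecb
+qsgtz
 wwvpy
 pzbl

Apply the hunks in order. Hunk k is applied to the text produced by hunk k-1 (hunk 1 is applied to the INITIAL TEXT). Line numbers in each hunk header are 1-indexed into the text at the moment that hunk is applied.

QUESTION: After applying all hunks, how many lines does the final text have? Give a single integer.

Answer: 7

Derivation:
Hunk 1: at line 1 remove [molbt] add [wzkqr] -> 6 lines: ntffg piyd wzkqr nol finq pzbl
Hunk 2: at line 1 remove [wzkqr,nol] add [kgn,tajcv,pcua] -> 7 lines: ntffg piyd kgn tajcv pcua finq pzbl
Hunk 3: at line 2 remove [kgn,tajcv] add [hhd] -> 6 lines: ntffg piyd hhd pcua finq pzbl
Hunk 4: at line 2 remove [hhd,pcua,finq] add [mhlz,iza,jkhsi] -> 6 lines: ntffg piyd mhlz iza jkhsi pzbl
Hunk 5: at line 3 remove [iza,jkhsi] add [vqqw,wwvpy] -> 6 lines: ntffg piyd mhlz vqqw wwvpy pzbl
Hunk 6: at line 1 remove [mhlz,vqqw] add [mulq,ecb,qsgtz] -> 7 lines: ntffg piyd mulq ecb qsgtz wwvpy pzbl
Final line count: 7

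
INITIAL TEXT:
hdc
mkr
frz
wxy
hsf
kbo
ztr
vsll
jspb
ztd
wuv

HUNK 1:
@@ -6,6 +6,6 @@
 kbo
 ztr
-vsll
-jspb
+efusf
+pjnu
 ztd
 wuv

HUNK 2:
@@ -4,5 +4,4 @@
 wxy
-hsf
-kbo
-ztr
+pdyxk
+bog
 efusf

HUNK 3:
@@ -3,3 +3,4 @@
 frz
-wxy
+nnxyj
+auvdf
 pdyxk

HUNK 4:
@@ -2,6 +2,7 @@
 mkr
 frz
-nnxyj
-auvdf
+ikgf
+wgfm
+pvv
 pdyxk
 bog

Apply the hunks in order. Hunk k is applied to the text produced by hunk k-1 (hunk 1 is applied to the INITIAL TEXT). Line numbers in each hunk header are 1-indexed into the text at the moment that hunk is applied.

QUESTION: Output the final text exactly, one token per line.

Answer: hdc
mkr
frz
ikgf
wgfm
pvv
pdyxk
bog
efusf
pjnu
ztd
wuv

Derivation:
Hunk 1: at line 6 remove [vsll,jspb] add [efusf,pjnu] -> 11 lines: hdc mkr frz wxy hsf kbo ztr efusf pjnu ztd wuv
Hunk 2: at line 4 remove [hsf,kbo,ztr] add [pdyxk,bog] -> 10 lines: hdc mkr frz wxy pdyxk bog efusf pjnu ztd wuv
Hunk 3: at line 3 remove [wxy] add [nnxyj,auvdf] -> 11 lines: hdc mkr frz nnxyj auvdf pdyxk bog efusf pjnu ztd wuv
Hunk 4: at line 2 remove [nnxyj,auvdf] add [ikgf,wgfm,pvv] -> 12 lines: hdc mkr frz ikgf wgfm pvv pdyxk bog efusf pjnu ztd wuv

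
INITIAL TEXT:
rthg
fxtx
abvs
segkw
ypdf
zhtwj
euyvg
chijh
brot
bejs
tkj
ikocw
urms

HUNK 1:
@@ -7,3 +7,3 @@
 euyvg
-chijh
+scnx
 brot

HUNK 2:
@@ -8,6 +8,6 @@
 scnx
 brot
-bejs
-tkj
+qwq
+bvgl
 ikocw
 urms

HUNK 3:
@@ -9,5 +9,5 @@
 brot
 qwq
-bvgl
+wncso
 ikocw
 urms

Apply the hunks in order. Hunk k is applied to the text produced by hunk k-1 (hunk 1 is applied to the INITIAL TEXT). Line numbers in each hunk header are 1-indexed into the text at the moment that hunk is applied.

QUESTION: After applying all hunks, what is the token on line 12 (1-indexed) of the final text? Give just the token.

Answer: ikocw

Derivation:
Hunk 1: at line 7 remove [chijh] add [scnx] -> 13 lines: rthg fxtx abvs segkw ypdf zhtwj euyvg scnx brot bejs tkj ikocw urms
Hunk 2: at line 8 remove [bejs,tkj] add [qwq,bvgl] -> 13 lines: rthg fxtx abvs segkw ypdf zhtwj euyvg scnx brot qwq bvgl ikocw urms
Hunk 3: at line 9 remove [bvgl] add [wncso] -> 13 lines: rthg fxtx abvs segkw ypdf zhtwj euyvg scnx brot qwq wncso ikocw urms
Final line 12: ikocw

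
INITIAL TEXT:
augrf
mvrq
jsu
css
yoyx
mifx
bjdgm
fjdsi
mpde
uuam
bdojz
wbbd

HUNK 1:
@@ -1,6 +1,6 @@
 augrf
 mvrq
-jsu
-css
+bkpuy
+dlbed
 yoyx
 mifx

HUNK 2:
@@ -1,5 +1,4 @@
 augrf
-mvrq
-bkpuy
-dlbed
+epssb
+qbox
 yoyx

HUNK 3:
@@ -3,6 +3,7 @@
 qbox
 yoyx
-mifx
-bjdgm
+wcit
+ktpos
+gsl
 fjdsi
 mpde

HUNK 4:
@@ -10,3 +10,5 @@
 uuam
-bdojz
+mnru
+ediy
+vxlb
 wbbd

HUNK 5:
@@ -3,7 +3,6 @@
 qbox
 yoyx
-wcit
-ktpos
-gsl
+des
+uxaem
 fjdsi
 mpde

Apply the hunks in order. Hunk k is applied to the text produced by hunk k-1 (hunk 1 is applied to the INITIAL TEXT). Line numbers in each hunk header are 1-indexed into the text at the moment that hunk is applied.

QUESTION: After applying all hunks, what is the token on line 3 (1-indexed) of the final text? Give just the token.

Answer: qbox

Derivation:
Hunk 1: at line 1 remove [jsu,css] add [bkpuy,dlbed] -> 12 lines: augrf mvrq bkpuy dlbed yoyx mifx bjdgm fjdsi mpde uuam bdojz wbbd
Hunk 2: at line 1 remove [mvrq,bkpuy,dlbed] add [epssb,qbox] -> 11 lines: augrf epssb qbox yoyx mifx bjdgm fjdsi mpde uuam bdojz wbbd
Hunk 3: at line 3 remove [mifx,bjdgm] add [wcit,ktpos,gsl] -> 12 lines: augrf epssb qbox yoyx wcit ktpos gsl fjdsi mpde uuam bdojz wbbd
Hunk 4: at line 10 remove [bdojz] add [mnru,ediy,vxlb] -> 14 lines: augrf epssb qbox yoyx wcit ktpos gsl fjdsi mpde uuam mnru ediy vxlb wbbd
Hunk 5: at line 3 remove [wcit,ktpos,gsl] add [des,uxaem] -> 13 lines: augrf epssb qbox yoyx des uxaem fjdsi mpde uuam mnru ediy vxlb wbbd
Final line 3: qbox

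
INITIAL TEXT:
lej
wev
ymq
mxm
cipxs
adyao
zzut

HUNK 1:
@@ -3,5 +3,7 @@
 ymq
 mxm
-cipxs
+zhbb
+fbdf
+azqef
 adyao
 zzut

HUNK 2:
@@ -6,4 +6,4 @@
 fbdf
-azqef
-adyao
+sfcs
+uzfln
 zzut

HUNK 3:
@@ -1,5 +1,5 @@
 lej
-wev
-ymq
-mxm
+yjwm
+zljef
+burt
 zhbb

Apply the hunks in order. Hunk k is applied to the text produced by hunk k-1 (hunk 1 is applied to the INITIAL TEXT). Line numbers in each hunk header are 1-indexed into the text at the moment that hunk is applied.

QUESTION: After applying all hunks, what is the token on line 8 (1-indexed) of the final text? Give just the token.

Answer: uzfln

Derivation:
Hunk 1: at line 3 remove [cipxs] add [zhbb,fbdf,azqef] -> 9 lines: lej wev ymq mxm zhbb fbdf azqef adyao zzut
Hunk 2: at line 6 remove [azqef,adyao] add [sfcs,uzfln] -> 9 lines: lej wev ymq mxm zhbb fbdf sfcs uzfln zzut
Hunk 3: at line 1 remove [wev,ymq,mxm] add [yjwm,zljef,burt] -> 9 lines: lej yjwm zljef burt zhbb fbdf sfcs uzfln zzut
Final line 8: uzfln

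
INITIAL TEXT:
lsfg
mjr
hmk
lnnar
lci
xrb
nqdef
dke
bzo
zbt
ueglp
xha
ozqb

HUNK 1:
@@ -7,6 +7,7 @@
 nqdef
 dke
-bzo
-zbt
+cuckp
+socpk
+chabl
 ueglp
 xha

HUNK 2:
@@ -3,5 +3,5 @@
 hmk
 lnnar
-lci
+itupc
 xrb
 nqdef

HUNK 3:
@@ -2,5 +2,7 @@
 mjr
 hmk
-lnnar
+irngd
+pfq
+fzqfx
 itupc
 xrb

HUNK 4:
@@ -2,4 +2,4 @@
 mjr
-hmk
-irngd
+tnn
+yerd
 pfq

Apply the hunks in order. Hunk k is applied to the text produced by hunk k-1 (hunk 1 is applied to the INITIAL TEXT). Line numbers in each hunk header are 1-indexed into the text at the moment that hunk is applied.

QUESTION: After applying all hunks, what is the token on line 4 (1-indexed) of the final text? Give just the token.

Answer: yerd

Derivation:
Hunk 1: at line 7 remove [bzo,zbt] add [cuckp,socpk,chabl] -> 14 lines: lsfg mjr hmk lnnar lci xrb nqdef dke cuckp socpk chabl ueglp xha ozqb
Hunk 2: at line 3 remove [lci] add [itupc] -> 14 lines: lsfg mjr hmk lnnar itupc xrb nqdef dke cuckp socpk chabl ueglp xha ozqb
Hunk 3: at line 2 remove [lnnar] add [irngd,pfq,fzqfx] -> 16 lines: lsfg mjr hmk irngd pfq fzqfx itupc xrb nqdef dke cuckp socpk chabl ueglp xha ozqb
Hunk 4: at line 2 remove [hmk,irngd] add [tnn,yerd] -> 16 lines: lsfg mjr tnn yerd pfq fzqfx itupc xrb nqdef dke cuckp socpk chabl ueglp xha ozqb
Final line 4: yerd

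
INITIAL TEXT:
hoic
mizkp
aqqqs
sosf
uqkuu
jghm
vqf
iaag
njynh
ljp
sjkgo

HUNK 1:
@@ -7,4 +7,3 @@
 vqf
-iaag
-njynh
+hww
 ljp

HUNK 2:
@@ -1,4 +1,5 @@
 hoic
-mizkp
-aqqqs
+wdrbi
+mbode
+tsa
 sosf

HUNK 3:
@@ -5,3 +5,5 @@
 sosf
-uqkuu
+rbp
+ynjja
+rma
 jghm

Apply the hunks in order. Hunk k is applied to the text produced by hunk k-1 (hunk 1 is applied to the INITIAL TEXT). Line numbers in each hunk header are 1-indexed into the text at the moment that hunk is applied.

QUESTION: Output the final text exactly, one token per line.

Answer: hoic
wdrbi
mbode
tsa
sosf
rbp
ynjja
rma
jghm
vqf
hww
ljp
sjkgo

Derivation:
Hunk 1: at line 7 remove [iaag,njynh] add [hww] -> 10 lines: hoic mizkp aqqqs sosf uqkuu jghm vqf hww ljp sjkgo
Hunk 2: at line 1 remove [mizkp,aqqqs] add [wdrbi,mbode,tsa] -> 11 lines: hoic wdrbi mbode tsa sosf uqkuu jghm vqf hww ljp sjkgo
Hunk 3: at line 5 remove [uqkuu] add [rbp,ynjja,rma] -> 13 lines: hoic wdrbi mbode tsa sosf rbp ynjja rma jghm vqf hww ljp sjkgo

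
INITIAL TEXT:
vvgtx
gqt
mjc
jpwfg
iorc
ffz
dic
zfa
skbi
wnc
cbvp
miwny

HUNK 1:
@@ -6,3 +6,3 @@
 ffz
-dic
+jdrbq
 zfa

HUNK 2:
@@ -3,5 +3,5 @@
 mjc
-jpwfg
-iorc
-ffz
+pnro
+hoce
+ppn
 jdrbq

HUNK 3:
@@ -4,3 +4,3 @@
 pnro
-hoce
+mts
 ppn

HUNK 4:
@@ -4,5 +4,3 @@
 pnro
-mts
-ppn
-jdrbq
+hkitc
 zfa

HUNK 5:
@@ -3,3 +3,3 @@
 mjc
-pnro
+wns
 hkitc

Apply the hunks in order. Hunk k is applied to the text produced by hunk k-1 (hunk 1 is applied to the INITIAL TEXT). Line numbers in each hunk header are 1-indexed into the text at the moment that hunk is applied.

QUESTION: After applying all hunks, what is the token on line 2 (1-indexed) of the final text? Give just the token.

Hunk 1: at line 6 remove [dic] add [jdrbq] -> 12 lines: vvgtx gqt mjc jpwfg iorc ffz jdrbq zfa skbi wnc cbvp miwny
Hunk 2: at line 3 remove [jpwfg,iorc,ffz] add [pnro,hoce,ppn] -> 12 lines: vvgtx gqt mjc pnro hoce ppn jdrbq zfa skbi wnc cbvp miwny
Hunk 3: at line 4 remove [hoce] add [mts] -> 12 lines: vvgtx gqt mjc pnro mts ppn jdrbq zfa skbi wnc cbvp miwny
Hunk 4: at line 4 remove [mts,ppn,jdrbq] add [hkitc] -> 10 lines: vvgtx gqt mjc pnro hkitc zfa skbi wnc cbvp miwny
Hunk 5: at line 3 remove [pnro] add [wns] -> 10 lines: vvgtx gqt mjc wns hkitc zfa skbi wnc cbvp miwny
Final line 2: gqt

Answer: gqt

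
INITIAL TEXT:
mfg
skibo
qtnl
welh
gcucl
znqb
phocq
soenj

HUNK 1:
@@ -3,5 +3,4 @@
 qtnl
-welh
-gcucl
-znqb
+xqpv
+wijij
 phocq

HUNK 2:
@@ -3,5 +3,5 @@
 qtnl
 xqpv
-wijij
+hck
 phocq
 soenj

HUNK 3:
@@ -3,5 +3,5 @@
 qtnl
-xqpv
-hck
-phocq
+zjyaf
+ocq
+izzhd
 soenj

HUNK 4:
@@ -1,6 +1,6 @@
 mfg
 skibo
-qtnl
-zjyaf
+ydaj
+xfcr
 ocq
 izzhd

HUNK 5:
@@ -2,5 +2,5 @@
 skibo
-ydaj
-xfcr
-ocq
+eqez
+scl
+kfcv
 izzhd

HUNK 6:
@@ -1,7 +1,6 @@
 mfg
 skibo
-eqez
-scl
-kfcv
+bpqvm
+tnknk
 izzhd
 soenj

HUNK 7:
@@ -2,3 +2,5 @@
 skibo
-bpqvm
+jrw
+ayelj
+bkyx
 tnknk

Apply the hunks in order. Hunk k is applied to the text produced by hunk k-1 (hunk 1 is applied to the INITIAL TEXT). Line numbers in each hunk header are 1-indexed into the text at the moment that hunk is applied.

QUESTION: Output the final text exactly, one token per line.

Hunk 1: at line 3 remove [welh,gcucl,znqb] add [xqpv,wijij] -> 7 lines: mfg skibo qtnl xqpv wijij phocq soenj
Hunk 2: at line 3 remove [wijij] add [hck] -> 7 lines: mfg skibo qtnl xqpv hck phocq soenj
Hunk 3: at line 3 remove [xqpv,hck,phocq] add [zjyaf,ocq,izzhd] -> 7 lines: mfg skibo qtnl zjyaf ocq izzhd soenj
Hunk 4: at line 1 remove [qtnl,zjyaf] add [ydaj,xfcr] -> 7 lines: mfg skibo ydaj xfcr ocq izzhd soenj
Hunk 5: at line 2 remove [ydaj,xfcr,ocq] add [eqez,scl,kfcv] -> 7 lines: mfg skibo eqez scl kfcv izzhd soenj
Hunk 6: at line 1 remove [eqez,scl,kfcv] add [bpqvm,tnknk] -> 6 lines: mfg skibo bpqvm tnknk izzhd soenj
Hunk 7: at line 2 remove [bpqvm] add [jrw,ayelj,bkyx] -> 8 lines: mfg skibo jrw ayelj bkyx tnknk izzhd soenj

Answer: mfg
skibo
jrw
ayelj
bkyx
tnknk
izzhd
soenj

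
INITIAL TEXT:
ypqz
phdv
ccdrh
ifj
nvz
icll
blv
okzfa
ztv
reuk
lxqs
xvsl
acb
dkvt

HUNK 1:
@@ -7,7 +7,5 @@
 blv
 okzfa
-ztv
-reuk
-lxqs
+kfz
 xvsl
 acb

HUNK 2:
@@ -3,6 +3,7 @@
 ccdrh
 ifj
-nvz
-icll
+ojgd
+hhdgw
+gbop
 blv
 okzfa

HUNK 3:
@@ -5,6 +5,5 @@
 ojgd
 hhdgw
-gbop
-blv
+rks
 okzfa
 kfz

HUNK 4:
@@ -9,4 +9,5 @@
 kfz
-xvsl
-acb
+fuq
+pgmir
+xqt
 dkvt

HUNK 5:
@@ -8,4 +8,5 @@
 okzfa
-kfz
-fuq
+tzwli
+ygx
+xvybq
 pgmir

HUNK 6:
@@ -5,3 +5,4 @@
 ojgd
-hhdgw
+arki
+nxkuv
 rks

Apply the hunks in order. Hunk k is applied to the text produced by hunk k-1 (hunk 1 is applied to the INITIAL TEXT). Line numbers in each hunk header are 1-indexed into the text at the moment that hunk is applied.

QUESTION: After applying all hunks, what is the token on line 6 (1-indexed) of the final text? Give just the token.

Answer: arki

Derivation:
Hunk 1: at line 7 remove [ztv,reuk,lxqs] add [kfz] -> 12 lines: ypqz phdv ccdrh ifj nvz icll blv okzfa kfz xvsl acb dkvt
Hunk 2: at line 3 remove [nvz,icll] add [ojgd,hhdgw,gbop] -> 13 lines: ypqz phdv ccdrh ifj ojgd hhdgw gbop blv okzfa kfz xvsl acb dkvt
Hunk 3: at line 5 remove [gbop,blv] add [rks] -> 12 lines: ypqz phdv ccdrh ifj ojgd hhdgw rks okzfa kfz xvsl acb dkvt
Hunk 4: at line 9 remove [xvsl,acb] add [fuq,pgmir,xqt] -> 13 lines: ypqz phdv ccdrh ifj ojgd hhdgw rks okzfa kfz fuq pgmir xqt dkvt
Hunk 5: at line 8 remove [kfz,fuq] add [tzwli,ygx,xvybq] -> 14 lines: ypqz phdv ccdrh ifj ojgd hhdgw rks okzfa tzwli ygx xvybq pgmir xqt dkvt
Hunk 6: at line 5 remove [hhdgw] add [arki,nxkuv] -> 15 lines: ypqz phdv ccdrh ifj ojgd arki nxkuv rks okzfa tzwli ygx xvybq pgmir xqt dkvt
Final line 6: arki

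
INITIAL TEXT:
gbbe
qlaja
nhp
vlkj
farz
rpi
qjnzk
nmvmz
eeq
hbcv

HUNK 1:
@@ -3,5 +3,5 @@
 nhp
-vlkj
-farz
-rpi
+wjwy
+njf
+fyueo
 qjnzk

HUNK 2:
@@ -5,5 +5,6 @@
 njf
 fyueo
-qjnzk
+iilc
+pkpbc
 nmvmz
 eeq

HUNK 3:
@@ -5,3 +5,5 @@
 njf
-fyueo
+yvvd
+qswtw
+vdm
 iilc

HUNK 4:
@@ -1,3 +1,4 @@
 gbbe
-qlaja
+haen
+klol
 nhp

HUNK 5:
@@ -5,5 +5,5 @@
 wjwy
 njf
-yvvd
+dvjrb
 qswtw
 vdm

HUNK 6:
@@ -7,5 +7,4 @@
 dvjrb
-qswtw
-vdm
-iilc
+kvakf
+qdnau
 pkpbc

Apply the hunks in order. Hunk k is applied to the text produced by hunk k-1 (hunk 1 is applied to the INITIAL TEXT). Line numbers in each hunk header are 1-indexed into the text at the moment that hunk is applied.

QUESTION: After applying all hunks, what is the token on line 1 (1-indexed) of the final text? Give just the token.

Hunk 1: at line 3 remove [vlkj,farz,rpi] add [wjwy,njf,fyueo] -> 10 lines: gbbe qlaja nhp wjwy njf fyueo qjnzk nmvmz eeq hbcv
Hunk 2: at line 5 remove [qjnzk] add [iilc,pkpbc] -> 11 lines: gbbe qlaja nhp wjwy njf fyueo iilc pkpbc nmvmz eeq hbcv
Hunk 3: at line 5 remove [fyueo] add [yvvd,qswtw,vdm] -> 13 lines: gbbe qlaja nhp wjwy njf yvvd qswtw vdm iilc pkpbc nmvmz eeq hbcv
Hunk 4: at line 1 remove [qlaja] add [haen,klol] -> 14 lines: gbbe haen klol nhp wjwy njf yvvd qswtw vdm iilc pkpbc nmvmz eeq hbcv
Hunk 5: at line 5 remove [yvvd] add [dvjrb] -> 14 lines: gbbe haen klol nhp wjwy njf dvjrb qswtw vdm iilc pkpbc nmvmz eeq hbcv
Hunk 6: at line 7 remove [qswtw,vdm,iilc] add [kvakf,qdnau] -> 13 lines: gbbe haen klol nhp wjwy njf dvjrb kvakf qdnau pkpbc nmvmz eeq hbcv
Final line 1: gbbe

Answer: gbbe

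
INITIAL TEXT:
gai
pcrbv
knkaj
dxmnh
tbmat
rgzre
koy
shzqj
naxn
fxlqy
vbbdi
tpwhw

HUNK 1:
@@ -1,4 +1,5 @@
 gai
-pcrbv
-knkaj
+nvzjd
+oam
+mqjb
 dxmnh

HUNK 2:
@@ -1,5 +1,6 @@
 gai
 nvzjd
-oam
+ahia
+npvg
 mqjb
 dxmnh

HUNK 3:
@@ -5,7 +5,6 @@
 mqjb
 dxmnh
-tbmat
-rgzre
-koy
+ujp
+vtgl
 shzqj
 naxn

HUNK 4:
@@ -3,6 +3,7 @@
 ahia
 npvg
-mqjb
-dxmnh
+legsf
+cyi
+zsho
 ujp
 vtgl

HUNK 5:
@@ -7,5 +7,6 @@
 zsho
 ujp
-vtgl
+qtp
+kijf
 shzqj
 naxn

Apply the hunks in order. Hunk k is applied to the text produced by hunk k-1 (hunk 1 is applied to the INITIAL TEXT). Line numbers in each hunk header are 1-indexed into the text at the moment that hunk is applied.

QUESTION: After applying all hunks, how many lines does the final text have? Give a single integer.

Hunk 1: at line 1 remove [pcrbv,knkaj] add [nvzjd,oam,mqjb] -> 13 lines: gai nvzjd oam mqjb dxmnh tbmat rgzre koy shzqj naxn fxlqy vbbdi tpwhw
Hunk 2: at line 1 remove [oam] add [ahia,npvg] -> 14 lines: gai nvzjd ahia npvg mqjb dxmnh tbmat rgzre koy shzqj naxn fxlqy vbbdi tpwhw
Hunk 3: at line 5 remove [tbmat,rgzre,koy] add [ujp,vtgl] -> 13 lines: gai nvzjd ahia npvg mqjb dxmnh ujp vtgl shzqj naxn fxlqy vbbdi tpwhw
Hunk 4: at line 3 remove [mqjb,dxmnh] add [legsf,cyi,zsho] -> 14 lines: gai nvzjd ahia npvg legsf cyi zsho ujp vtgl shzqj naxn fxlqy vbbdi tpwhw
Hunk 5: at line 7 remove [vtgl] add [qtp,kijf] -> 15 lines: gai nvzjd ahia npvg legsf cyi zsho ujp qtp kijf shzqj naxn fxlqy vbbdi tpwhw
Final line count: 15

Answer: 15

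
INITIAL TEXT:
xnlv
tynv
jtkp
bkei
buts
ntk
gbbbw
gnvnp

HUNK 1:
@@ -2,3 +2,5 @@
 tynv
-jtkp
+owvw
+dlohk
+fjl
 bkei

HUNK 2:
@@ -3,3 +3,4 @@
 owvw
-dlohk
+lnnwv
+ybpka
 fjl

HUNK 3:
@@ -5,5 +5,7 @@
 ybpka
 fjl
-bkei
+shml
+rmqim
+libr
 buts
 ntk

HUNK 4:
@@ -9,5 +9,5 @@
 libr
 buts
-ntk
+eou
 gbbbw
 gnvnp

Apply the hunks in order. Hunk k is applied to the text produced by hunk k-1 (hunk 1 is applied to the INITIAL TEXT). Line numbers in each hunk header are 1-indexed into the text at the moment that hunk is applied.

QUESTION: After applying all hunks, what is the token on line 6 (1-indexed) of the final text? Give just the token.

Answer: fjl

Derivation:
Hunk 1: at line 2 remove [jtkp] add [owvw,dlohk,fjl] -> 10 lines: xnlv tynv owvw dlohk fjl bkei buts ntk gbbbw gnvnp
Hunk 2: at line 3 remove [dlohk] add [lnnwv,ybpka] -> 11 lines: xnlv tynv owvw lnnwv ybpka fjl bkei buts ntk gbbbw gnvnp
Hunk 3: at line 5 remove [bkei] add [shml,rmqim,libr] -> 13 lines: xnlv tynv owvw lnnwv ybpka fjl shml rmqim libr buts ntk gbbbw gnvnp
Hunk 4: at line 9 remove [ntk] add [eou] -> 13 lines: xnlv tynv owvw lnnwv ybpka fjl shml rmqim libr buts eou gbbbw gnvnp
Final line 6: fjl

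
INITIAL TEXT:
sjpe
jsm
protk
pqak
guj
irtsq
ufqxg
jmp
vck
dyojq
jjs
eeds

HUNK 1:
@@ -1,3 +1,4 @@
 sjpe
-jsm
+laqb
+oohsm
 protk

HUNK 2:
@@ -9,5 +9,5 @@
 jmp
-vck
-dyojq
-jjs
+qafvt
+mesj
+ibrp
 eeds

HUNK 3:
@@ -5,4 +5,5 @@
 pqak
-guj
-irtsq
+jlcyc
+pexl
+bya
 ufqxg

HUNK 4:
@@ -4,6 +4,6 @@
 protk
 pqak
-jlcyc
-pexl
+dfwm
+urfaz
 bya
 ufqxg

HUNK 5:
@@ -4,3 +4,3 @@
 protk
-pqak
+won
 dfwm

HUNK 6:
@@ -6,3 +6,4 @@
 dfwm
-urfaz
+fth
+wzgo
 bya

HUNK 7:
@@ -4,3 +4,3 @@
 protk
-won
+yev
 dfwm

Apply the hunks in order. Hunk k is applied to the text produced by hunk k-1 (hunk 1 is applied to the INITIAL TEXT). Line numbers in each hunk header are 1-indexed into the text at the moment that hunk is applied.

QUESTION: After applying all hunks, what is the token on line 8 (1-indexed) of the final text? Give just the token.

Hunk 1: at line 1 remove [jsm] add [laqb,oohsm] -> 13 lines: sjpe laqb oohsm protk pqak guj irtsq ufqxg jmp vck dyojq jjs eeds
Hunk 2: at line 9 remove [vck,dyojq,jjs] add [qafvt,mesj,ibrp] -> 13 lines: sjpe laqb oohsm protk pqak guj irtsq ufqxg jmp qafvt mesj ibrp eeds
Hunk 3: at line 5 remove [guj,irtsq] add [jlcyc,pexl,bya] -> 14 lines: sjpe laqb oohsm protk pqak jlcyc pexl bya ufqxg jmp qafvt mesj ibrp eeds
Hunk 4: at line 4 remove [jlcyc,pexl] add [dfwm,urfaz] -> 14 lines: sjpe laqb oohsm protk pqak dfwm urfaz bya ufqxg jmp qafvt mesj ibrp eeds
Hunk 5: at line 4 remove [pqak] add [won] -> 14 lines: sjpe laqb oohsm protk won dfwm urfaz bya ufqxg jmp qafvt mesj ibrp eeds
Hunk 6: at line 6 remove [urfaz] add [fth,wzgo] -> 15 lines: sjpe laqb oohsm protk won dfwm fth wzgo bya ufqxg jmp qafvt mesj ibrp eeds
Hunk 7: at line 4 remove [won] add [yev] -> 15 lines: sjpe laqb oohsm protk yev dfwm fth wzgo bya ufqxg jmp qafvt mesj ibrp eeds
Final line 8: wzgo

Answer: wzgo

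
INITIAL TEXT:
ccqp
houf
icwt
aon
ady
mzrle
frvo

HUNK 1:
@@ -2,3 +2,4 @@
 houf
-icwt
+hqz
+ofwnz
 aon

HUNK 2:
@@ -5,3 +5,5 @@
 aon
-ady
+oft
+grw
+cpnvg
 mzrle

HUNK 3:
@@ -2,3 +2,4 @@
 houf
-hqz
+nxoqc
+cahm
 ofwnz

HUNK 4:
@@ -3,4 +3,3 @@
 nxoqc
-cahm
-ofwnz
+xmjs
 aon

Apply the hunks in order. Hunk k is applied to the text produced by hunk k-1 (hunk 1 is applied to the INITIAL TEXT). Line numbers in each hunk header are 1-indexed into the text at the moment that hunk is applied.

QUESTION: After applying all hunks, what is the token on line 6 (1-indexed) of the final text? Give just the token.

Answer: oft

Derivation:
Hunk 1: at line 2 remove [icwt] add [hqz,ofwnz] -> 8 lines: ccqp houf hqz ofwnz aon ady mzrle frvo
Hunk 2: at line 5 remove [ady] add [oft,grw,cpnvg] -> 10 lines: ccqp houf hqz ofwnz aon oft grw cpnvg mzrle frvo
Hunk 3: at line 2 remove [hqz] add [nxoqc,cahm] -> 11 lines: ccqp houf nxoqc cahm ofwnz aon oft grw cpnvg mzrle frvo
Hunk 4: at line 3 remove [cahm,ofwnz] add [xmjs] -> 10 lines: ccqp houf nxoqc xmjs aon oft grw cpnvg mzrle frvo
Final line 6: oft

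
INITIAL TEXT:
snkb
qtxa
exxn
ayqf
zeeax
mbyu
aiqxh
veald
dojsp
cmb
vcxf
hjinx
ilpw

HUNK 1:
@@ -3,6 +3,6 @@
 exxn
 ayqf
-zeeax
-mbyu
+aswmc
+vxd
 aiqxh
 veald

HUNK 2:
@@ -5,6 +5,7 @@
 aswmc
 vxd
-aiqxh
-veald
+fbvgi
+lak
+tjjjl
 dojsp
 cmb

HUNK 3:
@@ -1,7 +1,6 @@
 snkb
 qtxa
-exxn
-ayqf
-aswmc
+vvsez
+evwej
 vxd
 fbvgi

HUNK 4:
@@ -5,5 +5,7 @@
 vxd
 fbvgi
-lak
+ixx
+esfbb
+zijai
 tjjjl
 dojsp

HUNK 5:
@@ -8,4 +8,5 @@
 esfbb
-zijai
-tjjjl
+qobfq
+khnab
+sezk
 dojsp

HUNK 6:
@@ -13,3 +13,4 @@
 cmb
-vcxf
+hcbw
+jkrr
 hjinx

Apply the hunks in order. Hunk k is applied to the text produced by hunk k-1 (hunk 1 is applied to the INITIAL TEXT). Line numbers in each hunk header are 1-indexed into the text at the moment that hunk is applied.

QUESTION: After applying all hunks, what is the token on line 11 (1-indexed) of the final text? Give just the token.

Answer: sezk

Derivation:
Hunk 1: at line 3 remove [zeeax,mbyu] add [aswmc,vxd] -> 13 lines: snkb qtxa exxn ayqf aswmc vxd aiqxh veald dojsp cmb vcxf hjinx ilpw
Hunk 2: at line 5 remove [aiqxh,veald] add [fbvgi,lak,tjjjl] -> 14 lines: snkb qtxa exxn ayqf aswmc vxd fbvgi lak tjjjl dojsp cmb vcxf hjinx ilpw
Hunk 3: at line 1 remove [exxn,ayqf,aswmc] add [vvsez,evwej] -> 13 lines: snkb qtxa vvsez evwej vxd fbvgi lak tjjjl dojsp cmb vcxf hjinx ilpw
Hunk 4: at line 5 remove [lak] add [ixx,esfbb,zijai] -> 15 lines: snkb qtxa vvsez evwej vxd fbvgi ixx esfbb zijai tjjjl dojsp cmb vcxf hjinx ilpw
Hunk 5: at line 8 remove [zijai,tjjjl] add [qobfq,khnab,sezk] -> 16 lines: snkb qtxa vvsez evwej vxd fbvgi ixx esfbb qobfq khnab sezk dojsp cmb vcxf hjinx ilpw
Hunk 6: at line 13 remove [vcxf] add [hcbw,jkrr] -> 17 lines: snkb qtxa vvsez evwej vxd fbvgi ixx esfbb qobfq khnab sezk dojsp cmb hcbw jkrr hjinx ilpw
Final line 11: sezk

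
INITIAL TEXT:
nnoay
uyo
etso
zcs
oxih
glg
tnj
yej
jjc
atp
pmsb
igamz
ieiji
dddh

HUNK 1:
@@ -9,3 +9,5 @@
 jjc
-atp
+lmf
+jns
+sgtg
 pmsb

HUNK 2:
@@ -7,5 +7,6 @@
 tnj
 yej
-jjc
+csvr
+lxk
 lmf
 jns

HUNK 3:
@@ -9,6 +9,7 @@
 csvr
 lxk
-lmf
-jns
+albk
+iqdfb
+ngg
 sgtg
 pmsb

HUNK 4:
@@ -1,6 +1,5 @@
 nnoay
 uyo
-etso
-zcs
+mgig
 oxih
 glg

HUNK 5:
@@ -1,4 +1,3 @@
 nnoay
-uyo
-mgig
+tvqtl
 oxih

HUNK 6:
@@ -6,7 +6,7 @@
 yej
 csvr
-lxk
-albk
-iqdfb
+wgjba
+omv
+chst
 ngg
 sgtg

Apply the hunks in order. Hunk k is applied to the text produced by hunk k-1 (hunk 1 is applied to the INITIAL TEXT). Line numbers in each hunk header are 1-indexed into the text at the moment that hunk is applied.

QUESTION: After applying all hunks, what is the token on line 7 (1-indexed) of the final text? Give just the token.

Hunk 1: at line 9 remove [atp] add [lmf,jns,sgtg] -> 16 lines: nnoay uyo etso zcs oxih glg tnj yej jjc lmf jns sgtg pmsb igamz ieiji dddh
Hunk 2: at line 7 remove [jjc] add [csvr,lxk] -> 17 lines: nnoay uyo etso zcs oxih glg tnj yej csvr lxk lmf jns sgtg pmsb igamz ieiji dddh
Hunk 3: at line 9 remove [lmf,jns] add [albk,iqdfb,ngg] -> 18 lines: nnoay uyo etso zcs oxih glg tnj yej csvr lxk albk iqdfb ngg sgtg pmsb igamz ieiji dddh
Hunk 4: at line 1 remove [etso,zcs] add [mgig] -> 17 lines: nnoay uyo mgig oxih glg tnj yej csvr lxk albk iqdfb ngg sgtg pmsb igamz ieiji dddh
Hunk 5: at line 1 remove [uyo,mgig] add [tvqtl] -> 16 lines: nnoay tvqtl oxih glg tnj yej csvr lxk albk iqdfb ngg sgtg pmsb igamz ieiji dddh
Hunk 6: at line 6 remove [lxk,albk,iqdfb] add [wgjba,omv,chst] -> 16 lines: nnoay tvqtl oxih glg tnj yej csvr wgjba omv chst ngg sgtg pmsb igamz ieiji dddh
Final line 7: csvr

Answer: csvr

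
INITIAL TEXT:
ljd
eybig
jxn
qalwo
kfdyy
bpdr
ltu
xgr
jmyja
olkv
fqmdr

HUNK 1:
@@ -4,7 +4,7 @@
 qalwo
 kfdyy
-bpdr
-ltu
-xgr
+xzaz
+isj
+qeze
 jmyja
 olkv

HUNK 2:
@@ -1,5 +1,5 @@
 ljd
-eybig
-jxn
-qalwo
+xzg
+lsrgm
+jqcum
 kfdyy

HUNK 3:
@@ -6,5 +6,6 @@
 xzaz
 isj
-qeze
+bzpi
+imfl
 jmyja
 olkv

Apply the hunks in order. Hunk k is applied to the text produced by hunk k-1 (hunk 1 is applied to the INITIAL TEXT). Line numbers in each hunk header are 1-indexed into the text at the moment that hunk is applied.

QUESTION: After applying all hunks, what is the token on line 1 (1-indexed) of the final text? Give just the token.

Answer: ljd

Derivation:
Hunk 1: at line 4 remove [bpdr,ltu,xgr] add [xzaz,isj,qeze] -> 11 lines: ljd eybig jxn qalwo kfdyy xzaz isj qeze jmyja olkv fqmdr
Hunk 2: at line 1 remove [eybig,jxn,qalwo] add [xzg,lsrgm,jqcum] -> 11 lines: ljd xzg lsrgm jqcum kfdyy xzaz isj qeze jmyja olkv fqmdr
Hunk 3: at line 6 remove [qeze] add [bzpi,imfl] -> 12 lines: ljd xzg lsrgm jqcum kfdyy xzaz isj bzpi imfl jmyja olkv fqmdr
Final line 1: ljd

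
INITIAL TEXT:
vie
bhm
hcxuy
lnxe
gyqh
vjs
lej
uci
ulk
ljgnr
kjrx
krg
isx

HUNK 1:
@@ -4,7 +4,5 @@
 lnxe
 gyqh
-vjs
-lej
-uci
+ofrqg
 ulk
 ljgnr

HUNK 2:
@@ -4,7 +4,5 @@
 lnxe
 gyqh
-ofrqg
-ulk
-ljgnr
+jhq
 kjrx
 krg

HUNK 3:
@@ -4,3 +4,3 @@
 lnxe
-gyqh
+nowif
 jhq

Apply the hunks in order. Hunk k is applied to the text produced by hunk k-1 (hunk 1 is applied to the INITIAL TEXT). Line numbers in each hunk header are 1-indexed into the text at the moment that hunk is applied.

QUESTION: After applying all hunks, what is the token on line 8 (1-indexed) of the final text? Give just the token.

Hunk 1: at line 4 remove [vjs,lej,uci] add [ofrqg] -> 11 lines: vie bhm hcxuy lnxe gyqh ofrqg ulk ljgnr kjrx krg isx
Hunk 2: at line 4 remove [ofrqg,ulk,ljgnr] add [jhq] -> 9 lines: vie bhm hcxuy lnxe gyqh jhq kjrx krg isx
Hunk 3: at line 4 remove [gyqh] add [nowif] -> 9 lines: vie bhm hcxuy lnxe nowif jhq kjrx krg isx
Final line 8: krg

Answer: krg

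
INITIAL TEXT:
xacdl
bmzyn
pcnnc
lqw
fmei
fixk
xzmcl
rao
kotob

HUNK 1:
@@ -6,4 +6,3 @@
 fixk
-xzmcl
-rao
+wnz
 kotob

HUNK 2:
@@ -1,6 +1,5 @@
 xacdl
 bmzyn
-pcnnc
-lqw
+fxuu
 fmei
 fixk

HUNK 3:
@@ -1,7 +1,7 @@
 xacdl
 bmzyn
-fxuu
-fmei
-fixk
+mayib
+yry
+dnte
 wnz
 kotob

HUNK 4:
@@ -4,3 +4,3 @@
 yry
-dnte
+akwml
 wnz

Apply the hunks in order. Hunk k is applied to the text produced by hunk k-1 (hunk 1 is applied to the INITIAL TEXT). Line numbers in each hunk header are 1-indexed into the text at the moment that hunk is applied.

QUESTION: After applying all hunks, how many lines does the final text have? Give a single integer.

Answer: 7

Derivation:
Hunk 1: at line 6 remove [xzmcl,rao] add [wnz] -> 8 lines: xacdl bmzyn pcnnc lqw fmei fixk wnz kotob
Hunk 2: at line 1 remove [pcnnc,lqw] add [fxuu] -> 7 lines: xacdl bmzyn fxuu fmei fixk wnz kotob
Hunk 3: at line 1 remove [fxuu,fmei,fixk] add [mayib,yry,dnte] -> 7 lines: xacdl bmzyn mayib yry dnte wnz kotob
Hunk 4: at line 4 remove [dnte] add [akwml] -> 7 lines: xacdl bmzyn mayib yry akwml wnz kotob
Final line count: 7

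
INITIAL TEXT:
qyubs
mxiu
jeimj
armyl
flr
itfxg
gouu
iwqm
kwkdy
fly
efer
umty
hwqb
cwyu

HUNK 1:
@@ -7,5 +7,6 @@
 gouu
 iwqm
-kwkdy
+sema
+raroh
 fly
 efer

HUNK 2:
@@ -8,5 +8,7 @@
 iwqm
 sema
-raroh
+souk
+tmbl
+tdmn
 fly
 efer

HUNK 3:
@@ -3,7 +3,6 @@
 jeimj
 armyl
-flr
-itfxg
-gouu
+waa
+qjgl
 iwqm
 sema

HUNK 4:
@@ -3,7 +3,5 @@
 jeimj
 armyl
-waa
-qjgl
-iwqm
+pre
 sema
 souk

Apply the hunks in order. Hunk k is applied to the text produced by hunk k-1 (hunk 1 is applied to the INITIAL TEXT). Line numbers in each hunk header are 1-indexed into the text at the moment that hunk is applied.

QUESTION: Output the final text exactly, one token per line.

Hunk 1: at line 7 remove [kwkdy] add [sema,raroh] -> 15 lines: qyubs mxiu jeimj armyl flr itfxg gouu iwqm sema raroh fly efer umty hwqb cwyu
Hunk 2: at line 8 remove [raroh] add [souk,tmbl,tdmn] -> 17 lines: qyubs mxiu jeimj armyl flr itfxg gouu iwqm sema souk tmbl tdmn fly efer umty hwqb cwyu
Hunk 3: at line 3 remove [flr,itfxg,gouu] add [waa,qjgl] -> 16 lines: qyubs mxiu jeimj armyl waa qjgl iwqm sema souk tmbl tdmn fly efer umty hwqb cwyu
Hunk 4: at line 3 remove [waa,qjgl,iwqm] add [pre] -> 14 lines: qyubs mxiu jeimj armyl pre sema souk tmbl tdmn fly efer umty hwqb cwyu

Answer: qyubs
mxiu
jeimj
armyl
pre
sema
souk
tmbl
tdmn
fly
efer
umty
hwqb
cwyu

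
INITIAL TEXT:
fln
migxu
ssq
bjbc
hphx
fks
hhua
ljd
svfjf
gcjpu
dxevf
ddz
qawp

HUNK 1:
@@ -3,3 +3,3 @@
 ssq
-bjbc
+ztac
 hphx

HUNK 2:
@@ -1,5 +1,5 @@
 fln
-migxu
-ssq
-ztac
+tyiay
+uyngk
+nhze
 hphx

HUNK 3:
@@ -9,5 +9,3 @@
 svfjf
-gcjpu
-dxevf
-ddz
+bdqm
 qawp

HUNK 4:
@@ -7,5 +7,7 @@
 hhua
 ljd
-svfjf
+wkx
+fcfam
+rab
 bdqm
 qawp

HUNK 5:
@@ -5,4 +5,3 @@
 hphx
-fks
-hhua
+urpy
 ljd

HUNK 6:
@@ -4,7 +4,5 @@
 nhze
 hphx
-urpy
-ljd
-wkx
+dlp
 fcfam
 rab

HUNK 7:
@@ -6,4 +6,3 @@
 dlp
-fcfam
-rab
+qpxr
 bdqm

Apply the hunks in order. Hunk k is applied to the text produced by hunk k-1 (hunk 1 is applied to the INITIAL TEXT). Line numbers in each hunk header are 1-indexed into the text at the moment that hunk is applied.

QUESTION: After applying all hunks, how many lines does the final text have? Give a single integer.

Hunk 1: at line 3 remove [bjbc] add [ztac] -> 13 lines: fln migxu ssq ztac hphx fks hhua ljd svfjf gcjpu dxevf ddz qawp
Hunk 2: at line 1 remove [migxu,ssq,ztac] add [tyiay,uyngk,nhze] -> 13 lines: fln tyiay uyngk nhze hphx fks hhua ljd svfjf gcjpu dxevf ddz qawp
Hunk 3: at line 9 remove [gcjpu,dxevf,ddz] add [bdqm] -> 11 lines: fln tyiay uyngk nhze hphx fks hhua ljd svfjf bdqm qawp
Hunk 4: at line 7 remove [svfjf] add [wkx,fcfam,rab] -> 13 lines: fln tyiay uyngk nhze hphx fks hhua ljd wkx fcfam rab bdqm qawp
Hunk 5: at line 5 remove [fks,hhua] add [urpy] -> 12 lines: fln tyiay uyngk nhze hphx urpy ljd wkx fcfam rab bdqm qawp
Hunk 6: at line 4 remove [urpy,ljd,wkx] add [dlp] -> 10 lines: fln tyiay uyngk nhze hphx dlp fcfam rab bdqm qawp
Hunk 7: at line 6 remove [fcfam,rab] add [qpxr] -> 9 lines: fln tyiay uyngk nhze hphx dlp qpxr bdqm qawp
Final line count: 9

Answer: 9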